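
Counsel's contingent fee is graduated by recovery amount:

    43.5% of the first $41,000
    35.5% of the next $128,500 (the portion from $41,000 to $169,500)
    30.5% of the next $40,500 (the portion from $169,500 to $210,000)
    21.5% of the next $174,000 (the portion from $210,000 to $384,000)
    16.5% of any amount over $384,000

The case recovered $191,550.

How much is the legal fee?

$70,177.75

First $41,000 at 43.5% = $17,835.00
Next $128,500 at 35.5% = $45,617.50
Remaining $22,050 at 30.5% = $6,725.25
Fee: $17,835.00 + $45,617.50 + $6,725.25 = $70,177.75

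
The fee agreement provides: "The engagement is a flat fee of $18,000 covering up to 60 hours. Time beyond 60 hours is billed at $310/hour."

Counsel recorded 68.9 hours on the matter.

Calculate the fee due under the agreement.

Flat fee: $18,000.00
Excess hours: 68.9 − 60 = 8.9
Overrun: 8.9 × $310 = $2,759.00
Total: $18,000.00 + $2,759.00 = $20,759.00

$20,759.00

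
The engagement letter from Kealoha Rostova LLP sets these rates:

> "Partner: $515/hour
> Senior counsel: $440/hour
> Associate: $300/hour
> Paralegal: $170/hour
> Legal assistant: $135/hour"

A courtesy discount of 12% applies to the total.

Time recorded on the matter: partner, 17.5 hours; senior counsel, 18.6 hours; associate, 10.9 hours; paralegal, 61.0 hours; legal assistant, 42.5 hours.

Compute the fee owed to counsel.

$32,185.12

Partner: 17.5 × $515 = $9,012.50
Senior counsel: 18.6 × $440 = $8,184.00
Associate: 10.9 × $300 = $3,270.00
Paralegal: 61.0 × $170 = $10,370.00
Legal assistant: 42.5 × $135 = $5,737.50
Subtotal: $36,574.00
Less 12% discount: −$4,388.88
Total: $36,574.00 − $4,388.88 = $32,185.12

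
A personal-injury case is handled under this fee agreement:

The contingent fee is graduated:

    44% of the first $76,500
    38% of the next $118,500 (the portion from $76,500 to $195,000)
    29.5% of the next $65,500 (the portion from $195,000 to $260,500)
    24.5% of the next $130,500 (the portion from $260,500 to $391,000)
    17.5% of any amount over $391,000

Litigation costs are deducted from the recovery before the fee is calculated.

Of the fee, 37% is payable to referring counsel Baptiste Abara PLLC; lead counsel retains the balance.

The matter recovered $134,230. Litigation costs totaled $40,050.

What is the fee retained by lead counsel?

$25,438.39

Fee base (net of costs): $134,230 − $40,050 = $94,180
First $76,500 at 44% = $33,660.00
Remaining $17,680 at 38% = $6,718.40
Fee: $33,660.00 + $6,718.40 = $40,378.40
Referral share: 37% of $40,378.40 = $14,940.01; lead counsel retains $40,378.40 − $14,940.01 = $25,438.39.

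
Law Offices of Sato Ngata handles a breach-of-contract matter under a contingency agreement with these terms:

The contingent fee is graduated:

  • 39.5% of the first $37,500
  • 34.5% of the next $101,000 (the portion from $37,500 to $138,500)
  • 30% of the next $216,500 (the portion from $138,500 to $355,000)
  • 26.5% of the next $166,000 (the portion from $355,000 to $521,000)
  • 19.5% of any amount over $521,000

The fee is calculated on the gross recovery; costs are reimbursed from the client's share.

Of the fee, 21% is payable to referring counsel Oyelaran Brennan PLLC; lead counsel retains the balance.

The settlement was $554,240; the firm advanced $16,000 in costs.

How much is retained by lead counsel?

$130,412.65

Fee base is the gross recovery, $554,240; costs are reimbursed separately.
First $37,500 at 39.5% = $14,812.50
Next $101,000 at 34.5% = $34,845.00
Next $216,500 at 30% = $64,950.00
Next $166,000 at 26.5% = $43,990.00
Remaining $33,240 at 19.5% = $6,481.80
Fee: $14,812.50 + $34,845.00 + $64,950.00 + $43,990.00 + $6,481.80 = $165,079.30
Referral share: 21% of $165,079.30 = $34,666.65; lead counsel retains $165,079.30 − $34,666.65 = $130,412.65.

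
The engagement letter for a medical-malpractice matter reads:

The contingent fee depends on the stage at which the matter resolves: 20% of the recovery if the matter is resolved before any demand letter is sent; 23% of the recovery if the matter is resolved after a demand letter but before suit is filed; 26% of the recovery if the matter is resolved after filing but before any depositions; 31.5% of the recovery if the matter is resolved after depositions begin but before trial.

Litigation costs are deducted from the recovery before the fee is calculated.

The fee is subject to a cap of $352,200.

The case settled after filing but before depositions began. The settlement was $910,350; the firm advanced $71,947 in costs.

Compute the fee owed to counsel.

Fee base (net of costs): $910,350 − $71,947 = $838,403
The matter settled after filing but before depositions began, so the 26% rate applies.
$838,403 × 26% = $217,984.78
$217,984.78 is under the $352,200 cap.

$217,984.78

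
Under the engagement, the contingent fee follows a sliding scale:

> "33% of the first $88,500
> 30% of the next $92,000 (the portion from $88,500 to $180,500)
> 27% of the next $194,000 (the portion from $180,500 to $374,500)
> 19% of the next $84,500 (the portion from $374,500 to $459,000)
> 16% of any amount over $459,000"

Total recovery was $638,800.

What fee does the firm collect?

First $88,500 at 33% = $29,205.00
Next $92,000 at 30% = $27,600.00
Next $194,000 at 27% = $52,380.00
Next $84,500 at 19% = $16,055.00
Remaining $179,800 at 16% = $28,768.00
Fee: $29,205.00 + $27,600.00 + $52,380.00 + $16,055.00 + $28,768.00 = $154,008.00

$154,008.00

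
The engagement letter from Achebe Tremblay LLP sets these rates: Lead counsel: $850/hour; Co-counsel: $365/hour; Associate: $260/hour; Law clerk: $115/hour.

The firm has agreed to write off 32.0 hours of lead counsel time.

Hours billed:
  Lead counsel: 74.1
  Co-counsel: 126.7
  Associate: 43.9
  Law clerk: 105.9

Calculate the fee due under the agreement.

$105,623.00

Lead counsel: 74.1 × $850 = $62,985.00
Co-counsel: 126.7 × $365 = $46,245.50
Associate: 43.9 × $260 = $11,414.00
Law clerk: 105.9 × $115 = $12,178.50
Subtotal: $132,823.00
Write-off: 32.0 × $850 = $27,200.00
Total: $132,823.00 − $27,200.00 = $105,623.00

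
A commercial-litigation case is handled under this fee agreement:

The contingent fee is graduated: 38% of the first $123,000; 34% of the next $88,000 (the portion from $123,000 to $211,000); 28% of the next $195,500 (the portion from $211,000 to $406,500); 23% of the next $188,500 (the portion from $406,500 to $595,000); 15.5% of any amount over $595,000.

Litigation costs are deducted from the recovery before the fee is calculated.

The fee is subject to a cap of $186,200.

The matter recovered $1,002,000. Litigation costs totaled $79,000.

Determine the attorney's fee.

$186,200.00

Fee base (net of costs): $1,002,000 − $79,000 = $923,000
First $123,000 at 38% = $46,740.00
Next $88,000 at 34% = $29,920.00
Next $195,500 at 28% = $54,740.00
Next $188,500 at 23% = $43,355.00
Remaining $328,000 at 15.5% = $50,840.00
Fee: $46,740.00 + $29,920.00 + $54,740.00 + $43,355.00 + $50,840.00 = $225,595.00
$225,595.00 exceeds the $186,200 cap, so the fee is capped at $186,200.00.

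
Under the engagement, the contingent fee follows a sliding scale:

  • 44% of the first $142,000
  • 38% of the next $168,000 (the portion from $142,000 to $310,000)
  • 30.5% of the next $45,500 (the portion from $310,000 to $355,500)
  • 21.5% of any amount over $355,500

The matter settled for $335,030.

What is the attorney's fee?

First $142,000 at 44% = $62,480.00
Next $168,000 at 38% = $63,840.00
Remaining $25,030 at 30.5% = $7,634.15
Fee: $62,480.00 + $63,840.00 + $7,634.15 = $133,954.15

$133,954.15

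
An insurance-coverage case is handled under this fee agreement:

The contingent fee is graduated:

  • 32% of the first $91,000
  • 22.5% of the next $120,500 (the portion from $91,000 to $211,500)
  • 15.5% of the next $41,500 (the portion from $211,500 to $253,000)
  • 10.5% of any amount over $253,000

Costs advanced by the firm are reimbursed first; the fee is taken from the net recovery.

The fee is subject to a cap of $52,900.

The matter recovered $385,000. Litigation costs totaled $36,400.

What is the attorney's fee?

$52,900.00

Fee base (net of costs): $385,000 − $36,400 = $348,600
First $91,000 at 32% = $29,120.00
Next $120,500 at 22.5% = $27,112.50
Next $41,500 at 15.5% = $6,432.50
Remaining $95,600 at 10.5% = $10,038.00
Fee: $29,120.00 + $27,112.50 + $6,432.50 + $10,038.00 = $72,703.00
$72,703.00 exceeds the $52,900 cap, so the fee is capped at $52,900.00.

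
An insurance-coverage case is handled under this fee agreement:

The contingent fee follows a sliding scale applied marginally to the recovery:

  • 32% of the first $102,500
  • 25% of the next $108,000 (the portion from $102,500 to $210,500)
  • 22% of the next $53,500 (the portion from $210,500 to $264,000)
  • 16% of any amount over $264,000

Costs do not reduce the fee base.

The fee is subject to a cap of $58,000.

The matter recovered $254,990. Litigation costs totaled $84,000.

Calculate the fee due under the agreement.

$58,000.00

Fee base is the gross recovery, $254,990; costs are reimbursed separately.
First $102,500 at 32% = $32,800.00
Next $108,000 at 25% = $27,000.00
Remaining $44,490 at 22% = $9,787.80
Fee: $32,800.00 + $27,000.00 + $9,787.80 = $69,587.80
$69,587.80 exceeds the $58,000 cap, so the fee is capped at $58,000.00.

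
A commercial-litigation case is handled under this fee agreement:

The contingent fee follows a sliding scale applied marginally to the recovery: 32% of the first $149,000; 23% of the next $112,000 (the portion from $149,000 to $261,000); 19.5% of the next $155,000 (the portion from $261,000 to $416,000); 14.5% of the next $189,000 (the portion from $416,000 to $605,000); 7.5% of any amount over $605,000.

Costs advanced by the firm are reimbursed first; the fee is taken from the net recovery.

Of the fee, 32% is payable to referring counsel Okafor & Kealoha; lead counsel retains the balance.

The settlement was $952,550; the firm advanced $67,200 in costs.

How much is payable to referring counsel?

$48,670.80

Fee base (net of costs): $952,550 − $67,200 = $885,350
First $149,000 at 32% = $47,680.00
Next $112,000 at 23% = $25,760.00
Next $155,000 at 19.5% = $30,225.00
Next $189,000 at 14.5% = $27,405.00
Remaining $280,350 at 7.5% = $21,026.25
Fee: $47,680.00 + $25,760.00 + $30,225.00 + $27,405.00 + $21,026.25 = $152,096.25
Referral share: 32% of $152,096.25 = $48,670.80; lead counsel retains $152,096.25 − $48,670.80 = $103,425.45.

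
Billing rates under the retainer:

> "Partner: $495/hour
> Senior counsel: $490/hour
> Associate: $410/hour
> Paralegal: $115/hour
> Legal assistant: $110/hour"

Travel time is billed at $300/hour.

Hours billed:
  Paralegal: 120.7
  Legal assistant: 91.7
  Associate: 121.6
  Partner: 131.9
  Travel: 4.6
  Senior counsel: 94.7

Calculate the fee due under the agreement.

$186,897.00

Partner: 131.9 × $495 = $65,290.50
Senior counsel: 94.7 × $490 = $46,403.00
Associate: 121.6 × $410 = $49,856.00
Paralegal: 120.7 × $115 = $13,880.50
Legal assistant: 91.7 × $110 = $10,087.00
Subtotal: $65,290.50 + $46,403.00 + $49,856.00 + $13,880.50 + $10,087.00 = $185,517.00
Travel: 4.6 × $300 = $1,380.00
Total: $185,517.00 + $1,380.00 = $186,897.00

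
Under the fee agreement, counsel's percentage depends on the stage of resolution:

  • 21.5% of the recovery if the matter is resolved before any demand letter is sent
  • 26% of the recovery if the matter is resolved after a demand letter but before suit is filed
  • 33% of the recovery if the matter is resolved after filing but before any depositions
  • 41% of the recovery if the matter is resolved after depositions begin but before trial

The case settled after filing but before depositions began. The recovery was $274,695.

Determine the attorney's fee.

$90,649.35

The matter settled after filing but before depositions began, so the 33% rate applies.
$274,695 × 33% = $90,649.35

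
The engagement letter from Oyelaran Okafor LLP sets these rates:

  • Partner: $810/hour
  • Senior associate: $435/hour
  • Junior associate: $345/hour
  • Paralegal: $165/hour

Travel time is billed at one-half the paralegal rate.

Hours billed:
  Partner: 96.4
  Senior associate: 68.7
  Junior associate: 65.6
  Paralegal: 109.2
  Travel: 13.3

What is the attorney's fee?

Partner: 96.4 × $810 = $78,084.00
Senior associate: 68.7 × $435 = $29,884.50
Junior associate: 65.6 × $345 = $22,632.00
Paralegal: 109.2 × $165 = $18,018.00
Subtotal: $78,084.00 + $29,884.50 + $22,632.00 + $18,018.00 = $148,618.50
Travel: 13.3 × ($165 ÷ 2) = 13.3 × $82.50 = $1,097.25
Total: $148,618.50 + $1,097.25 = $149,715.75

$149,715.75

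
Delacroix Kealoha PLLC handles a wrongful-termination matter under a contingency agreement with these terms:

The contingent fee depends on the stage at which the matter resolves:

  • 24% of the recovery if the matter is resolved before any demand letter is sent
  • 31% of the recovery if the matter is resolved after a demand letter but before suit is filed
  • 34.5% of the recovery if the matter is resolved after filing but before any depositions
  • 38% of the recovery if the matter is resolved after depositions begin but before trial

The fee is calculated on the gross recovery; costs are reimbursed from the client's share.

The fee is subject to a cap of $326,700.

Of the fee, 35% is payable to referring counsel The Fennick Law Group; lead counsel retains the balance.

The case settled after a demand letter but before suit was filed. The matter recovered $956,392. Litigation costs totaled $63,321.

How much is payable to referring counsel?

Fee base is the gross recovery, $956,392; costs are reimbursed separately.
The matter settled after a demand letter but before suit was filed, so the 31% rate applies.
$956,392 × 31% = $296,481.52
$296,481.52 is under the $326,700 cap.
Referral share: 35% of $296,481.52 = $103,768.53; lead counsel retains $296,481.52 − $103,768.53 = $192,712.99.

$103,768.53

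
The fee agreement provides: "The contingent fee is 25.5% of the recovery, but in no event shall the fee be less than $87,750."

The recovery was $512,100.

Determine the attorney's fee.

$130,585.50

25.5% of $512,100 = $130,585.50
That exceeds the $87,750 minimum.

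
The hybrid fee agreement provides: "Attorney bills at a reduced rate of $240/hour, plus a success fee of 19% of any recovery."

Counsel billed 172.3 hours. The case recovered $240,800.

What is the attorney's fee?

Hourly: 172.3 × $240 = $41,352.00
Success fee: 19% of $240,800 = $45,752.00
Total: $41,352.00 + $45,752.00 = $87,104.00

$87,104.00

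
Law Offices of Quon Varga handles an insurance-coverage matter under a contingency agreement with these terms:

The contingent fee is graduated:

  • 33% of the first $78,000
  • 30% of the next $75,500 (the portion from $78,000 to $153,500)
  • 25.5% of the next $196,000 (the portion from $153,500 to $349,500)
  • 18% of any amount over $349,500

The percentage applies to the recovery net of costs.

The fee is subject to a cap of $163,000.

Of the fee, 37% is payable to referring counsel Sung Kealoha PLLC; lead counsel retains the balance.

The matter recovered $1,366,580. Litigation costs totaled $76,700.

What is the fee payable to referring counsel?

$60,310.00

Fee base (net of costs): $1,366,580 − $76,700 = $1,289,880
First $78,000 at 33% = $25,740.00
Next $75,500 at 30% = $22,650.00
Next $196,000 at 25.5% = $49,980.00
Remaining $940,380 at 18% = $169,268.40
Fee: $25,740.00 + $22,650.00 + $49,980.00 + $169,268.40 = $267,638.40
$267,638.40 exceeds the $163,000 cap, so the fee is capped at $163,000.00.
Referral share: 37% of $163,000.00 = $60,310.00; lead counsel retains $163,000.00 − $60,310.00 = $102,690.00.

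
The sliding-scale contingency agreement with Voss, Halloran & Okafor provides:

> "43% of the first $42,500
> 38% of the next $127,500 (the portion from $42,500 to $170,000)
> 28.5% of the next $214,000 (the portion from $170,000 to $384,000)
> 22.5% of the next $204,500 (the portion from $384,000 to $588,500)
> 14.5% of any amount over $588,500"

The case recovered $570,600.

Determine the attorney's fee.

First $42,500 at 43% = $18,275.00
Next $127,500 at 38% = $48,450.00
Next $214,000 at 28.5% = $60,990.00
Remaining $186,600 at 22.5% = $41,985.00
Fee: $18,275.00 + $48,450.00 + $60,990.00 + $41,985.00 = $169,700.00

$169,700.00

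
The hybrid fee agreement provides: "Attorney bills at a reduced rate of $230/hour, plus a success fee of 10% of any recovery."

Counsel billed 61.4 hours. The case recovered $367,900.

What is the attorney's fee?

Hourly: 61.4 × $230 = $14,122.00
Success fee: 10% of $367,900 = $36,790.00
Total: $14,122.00 + $36,790.00 = $50,912.00

$50,912.00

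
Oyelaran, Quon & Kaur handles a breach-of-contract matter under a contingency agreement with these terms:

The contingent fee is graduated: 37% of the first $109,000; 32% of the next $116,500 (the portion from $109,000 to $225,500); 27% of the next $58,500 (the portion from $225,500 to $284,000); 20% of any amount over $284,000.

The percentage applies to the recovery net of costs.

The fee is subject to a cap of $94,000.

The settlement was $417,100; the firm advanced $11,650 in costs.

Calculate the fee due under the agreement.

Fee base (net of costs): $417,100 − $11,650 = $405,450
First $109,000 at 37% = $40,330.00
Next $116,500 at 32% = $37,280.00
Next $58,500 at 27% = $15,795.00
Remaining $121,450 at 20% = $24,290.00
Fee: $40,330.00 + $37,280.00 + $15,795.00 + $24,290.00 = $117,695.00
$117,695.00 exceeds the $94,000 cap, so the fee is capped at $94,000.00.

$94,000.00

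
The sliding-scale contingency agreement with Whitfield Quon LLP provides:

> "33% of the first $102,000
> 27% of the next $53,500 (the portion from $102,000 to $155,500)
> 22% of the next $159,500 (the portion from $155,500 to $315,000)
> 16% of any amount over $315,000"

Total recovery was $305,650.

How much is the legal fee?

$81,138.00

First $102,000 at 33% = $33,660.00
Next $53,500 at 27% = $14,445.00
Remaining $150,150 at 22% = $33,033.00
Fee: $33,660.00 + $14,445.00 + $33,033.00 = $81,138.00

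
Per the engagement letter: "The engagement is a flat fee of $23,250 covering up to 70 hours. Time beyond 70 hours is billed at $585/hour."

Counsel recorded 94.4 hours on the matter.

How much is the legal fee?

$37,524.00

Flat fee: $23,250.00
Excess hours: 94.4 − 70 = 24.4
Overrun: 24.4 × $585 = $14,274.00
Total: $23,250.00 + $14,274.00 = $37,524.00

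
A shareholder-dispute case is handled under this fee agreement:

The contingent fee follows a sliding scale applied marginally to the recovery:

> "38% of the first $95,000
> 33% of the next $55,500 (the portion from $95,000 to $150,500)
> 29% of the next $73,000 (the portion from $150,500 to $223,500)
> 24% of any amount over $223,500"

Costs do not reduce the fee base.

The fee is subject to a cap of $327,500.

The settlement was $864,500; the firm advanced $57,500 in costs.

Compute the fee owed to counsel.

$229,425.00

Fee base is the gross recovery, $864,500; costs are reimbursed separately.
First $95,000 at 38% = $36,100.00
Next $55,500 at 33% = $18,315.00
Next $73,000 at 29% = $21,170.00
Remaining $641,000 at 24% = $153,840.00
Fee: $36,100.00 + $18,315.00 + $21,170.00 + $153,840.00 = $229,425.00
$229,425.00 is under the $327,500 cap.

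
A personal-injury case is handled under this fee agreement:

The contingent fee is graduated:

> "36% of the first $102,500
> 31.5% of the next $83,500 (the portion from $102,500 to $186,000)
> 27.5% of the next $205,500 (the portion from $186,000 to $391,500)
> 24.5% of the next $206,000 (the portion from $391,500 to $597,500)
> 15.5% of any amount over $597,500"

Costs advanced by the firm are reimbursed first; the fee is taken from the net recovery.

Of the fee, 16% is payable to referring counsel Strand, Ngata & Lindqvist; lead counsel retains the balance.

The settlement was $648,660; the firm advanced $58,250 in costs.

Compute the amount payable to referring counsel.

Fee base (net of costs): $648,660 − $58,250 = $590,410
First $102,500 at 36% = $36,900.00
Next $83,500 at 31.5% = $26,302.50
Next $205,500 at 27.5% = $56,512.50
Remaining $198,910 at 24.5% = $48,732.95
Fee: $36,900.00 + $26,302.50 + $56,512.50 + $48,732.95 = $168,447.95
Referral share: 16% of $168,447.95 = $26,951.67; lead counsel retains $168,447.95 − $26,951.67 = $141,496.28.

$26,951.67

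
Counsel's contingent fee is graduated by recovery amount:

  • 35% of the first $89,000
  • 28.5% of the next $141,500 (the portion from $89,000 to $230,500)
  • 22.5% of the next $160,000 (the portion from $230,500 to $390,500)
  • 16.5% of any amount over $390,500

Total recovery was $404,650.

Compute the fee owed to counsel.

First $89,000 at 35% = $31,150.00
Next $141,500 at 28.5% = $40,327.50
Next $160,000 at 22.5% = $36,000.00
Remaining $14,150 at 16.5% = $2,334.75
Fee: $31,150.00 + $40,327.50 + $36,000.00 + $2,334.75 = $109,812.25

$109,812.25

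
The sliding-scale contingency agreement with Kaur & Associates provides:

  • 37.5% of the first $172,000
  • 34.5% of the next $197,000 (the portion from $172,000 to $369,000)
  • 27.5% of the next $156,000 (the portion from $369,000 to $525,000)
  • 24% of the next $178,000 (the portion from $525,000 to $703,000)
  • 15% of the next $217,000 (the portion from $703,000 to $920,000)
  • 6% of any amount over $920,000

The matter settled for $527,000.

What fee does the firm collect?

$175,845.00

First $172,000 at 37.5% = $64,500.00
Next $197,000 at 34.5% = $67,965.00
Next $156,000 at 27.5% = $42,900.00
Remaining $2,000 at 24% = $480.00
Fee: $64,500.00 + $67,965.00 + $42,900.00 + $480.00 = $175,845.00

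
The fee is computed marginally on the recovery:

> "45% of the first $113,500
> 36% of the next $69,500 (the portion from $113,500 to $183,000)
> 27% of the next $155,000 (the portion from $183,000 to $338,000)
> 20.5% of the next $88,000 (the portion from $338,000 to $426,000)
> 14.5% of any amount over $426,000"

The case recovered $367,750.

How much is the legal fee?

$124,043.75

First $113,500 at 45% = $51,075.00
Next $69,500 at 36% = $25,020.00
Next $155,000 at 27% = $41,850.00
Remaining $29,750 at 20.5% = $6,098.75
Fee: $51,075.00 + $25,020.00 + $41,850.00 + $6,098.75 = $124,043.75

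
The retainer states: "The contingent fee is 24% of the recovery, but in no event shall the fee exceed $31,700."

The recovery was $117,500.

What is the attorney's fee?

$28,200.00

24% of $117,500 = $28,200.00
That is under the $31,700 cap.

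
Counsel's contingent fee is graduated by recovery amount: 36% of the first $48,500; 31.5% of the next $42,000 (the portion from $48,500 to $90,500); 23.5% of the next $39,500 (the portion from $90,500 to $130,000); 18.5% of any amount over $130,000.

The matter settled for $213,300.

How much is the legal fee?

$55,383.00

First $48,500 at 36% = $17,460.00
Next $42,000 at 31.5% = $13,230.00
Next $39,500 at 23.5% = $9,282.50
Remaining $83,300 at 18.5% = $15,410.50
Fee: $17,460.00 + $13,230.00 + $9,282.50 + $15,410.50 = $55,383.00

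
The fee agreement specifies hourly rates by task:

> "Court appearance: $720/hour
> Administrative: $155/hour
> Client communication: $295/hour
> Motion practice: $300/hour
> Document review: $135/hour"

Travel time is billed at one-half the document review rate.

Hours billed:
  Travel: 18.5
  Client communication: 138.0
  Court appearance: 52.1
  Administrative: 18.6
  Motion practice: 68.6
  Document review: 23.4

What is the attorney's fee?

Court appearance: 52.1 × $720 = $37,512.00
Administrative: 18.6 × $155 = $2,883.00
Client communication: 138.0 × $295 = $40,710.00
Motion practice: 68.6 × $300 = $20,580.00
Document review: 23.4 × $135 = $3,159.00
Subtotal: $37,512.00 + $2,883.00 + $40,710.00 + $20,580.00 + $3,159.00 = $104,844.00
Travel: 18.5 × ($135 ÷ 2) = 18.5 × $67.50 = $1,248.75
Total: $104,844.00 + $1,248.75 = $106,092.75

$106,092.75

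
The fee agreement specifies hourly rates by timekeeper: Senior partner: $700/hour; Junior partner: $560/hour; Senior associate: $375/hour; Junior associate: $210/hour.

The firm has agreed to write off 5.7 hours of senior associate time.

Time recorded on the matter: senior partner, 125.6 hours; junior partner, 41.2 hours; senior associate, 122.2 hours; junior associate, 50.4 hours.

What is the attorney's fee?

Senior partner: 125.6 × $700 = $87,920.00
Junior partner: 41.2 × $560 = $23,072.00
Senior associate: 122.2 × $375 = $45,825.00
Junior associate: 50.4 × $210 = $10,584.00
Subtotal: $167,401.00
Write-off: 5.7 × $375 = $2,137.50
Total: $167,401.00 − $2,137.50 = $165,263.50

$165,263.50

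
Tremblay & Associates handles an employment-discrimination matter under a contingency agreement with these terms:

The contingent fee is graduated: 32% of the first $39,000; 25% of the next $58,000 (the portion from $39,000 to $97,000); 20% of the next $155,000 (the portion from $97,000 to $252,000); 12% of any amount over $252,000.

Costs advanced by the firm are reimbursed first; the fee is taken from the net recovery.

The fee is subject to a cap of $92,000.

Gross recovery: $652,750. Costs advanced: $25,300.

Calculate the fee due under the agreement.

$92,000.00

Fee base (net of costs): $652,750 − $25,300 = $627,450
First $39,000 at 32% = $12,480.00
Next $58,000 at 25% = $14,500.00
Next $155,000 at 20% = $31,000.00
Remaining $375,450 at 12% = $45,054.00
Fee: $12,480.00 + $14,500.00 + $31,000.00 + $45,054.00 = $103,034.00
$103,034.00 exceeds the $92,000 cap, so the fee is capped at $92,000.00.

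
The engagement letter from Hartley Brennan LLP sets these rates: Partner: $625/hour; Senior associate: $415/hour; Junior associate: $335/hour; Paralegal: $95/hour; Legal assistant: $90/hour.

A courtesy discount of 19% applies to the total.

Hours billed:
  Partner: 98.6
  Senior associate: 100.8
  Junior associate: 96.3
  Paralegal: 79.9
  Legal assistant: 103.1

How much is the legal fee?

$123,595.47

Partner: 98.6 × $625 = $61,625.00
Senior associate: 100.8 × $415 = $41,832.00
Junior associate: 96.3 × $335 = $32,260.50
Paralegal: 79.9 × $95 = $7,590.50
Legal assistant: 103.1 × $90 = $9,279.00
Subtotal: $152,587.00
Less 19% discount: −$28,991.53
Total: $152,587.00 − $28,991.53 = $123,595.47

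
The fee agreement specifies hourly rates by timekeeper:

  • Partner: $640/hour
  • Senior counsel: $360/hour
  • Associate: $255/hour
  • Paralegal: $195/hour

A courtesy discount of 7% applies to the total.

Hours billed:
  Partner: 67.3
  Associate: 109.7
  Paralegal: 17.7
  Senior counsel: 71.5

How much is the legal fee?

Partner: 67.3 × $640 = $43,072.00
Senior counsel: 71.5 × $360 = $25,740.00
Associate: 109.7 × $255 = $27,973.50
Paralegal: 17.7 × $195 = $3,451.50
Subtotal: $100,237.00
Less 7% discount: −$7,016.59
Total: $100,237.00 − $7,016.59 = $93,220.41

$93,220.41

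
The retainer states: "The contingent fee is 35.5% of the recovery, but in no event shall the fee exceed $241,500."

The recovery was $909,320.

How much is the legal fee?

$241,500.00

35.5% of $909,320 = $322,808.60
That exceeds the $241,500 cap, so the fee is capped at $241,500.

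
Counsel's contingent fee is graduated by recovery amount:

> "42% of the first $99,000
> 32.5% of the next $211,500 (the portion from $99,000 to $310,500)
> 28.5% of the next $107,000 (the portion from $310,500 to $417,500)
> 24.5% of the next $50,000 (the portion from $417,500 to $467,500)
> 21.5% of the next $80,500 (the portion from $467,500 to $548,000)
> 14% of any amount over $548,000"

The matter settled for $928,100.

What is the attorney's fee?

First $99,000 at 42% = $41,580.00
Next $211,500 at 32.5% = $68,737.50
Next $107,000 at 28.5% = $30,495.00
Next $50,000 at 24.5% = $12,250.00
Next $80,500 at 21.5% = $17,307.50
Remaining $380,100 at 14% = $53,214.00
Fee: $41,580.00 + $68,737.50 + $30,495.00 + $12,250.00 + $17,307.50 + $53,214.00 = $223,584.00

$223,584.00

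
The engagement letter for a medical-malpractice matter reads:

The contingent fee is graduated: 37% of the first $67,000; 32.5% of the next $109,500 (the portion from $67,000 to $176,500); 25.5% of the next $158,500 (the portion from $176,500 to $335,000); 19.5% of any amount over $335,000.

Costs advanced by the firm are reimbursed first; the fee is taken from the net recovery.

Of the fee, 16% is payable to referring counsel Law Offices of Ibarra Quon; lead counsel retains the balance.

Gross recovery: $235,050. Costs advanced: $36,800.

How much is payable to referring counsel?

$10,547.80

Fee base (net of costs): $235,050 − $36,800 = $198,250
First $67,000 at 37% = $24,790.00
Next $109,500 at 32.5% = $35,587.50
Remaining $21,750 at 25.5% = $5,546.25
Fee: $24,790.00 + $35,587.50 + $5,546.25 = $65,923.75
Referral share: 16% of $65,923.75 = $10,547.80; lead counsel retains $65,923.75 − $10,547.80 = $55,375.95.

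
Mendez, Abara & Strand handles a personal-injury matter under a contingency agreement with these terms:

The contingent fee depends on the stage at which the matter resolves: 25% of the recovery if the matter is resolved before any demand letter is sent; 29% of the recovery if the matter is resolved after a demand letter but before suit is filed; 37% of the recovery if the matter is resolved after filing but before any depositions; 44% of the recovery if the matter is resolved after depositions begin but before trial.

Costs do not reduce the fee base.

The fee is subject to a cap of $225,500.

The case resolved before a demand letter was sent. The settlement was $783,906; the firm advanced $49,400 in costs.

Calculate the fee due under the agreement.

Fee base is the gross recovery, $783,906; costs are reimbursed separately.
The matter resolved before a demand letter was sent, so the 25% rate applies.
$783,906 × 25% = $195,976.50
$195,976.50 is under the $225,500 cap.

$195,976.50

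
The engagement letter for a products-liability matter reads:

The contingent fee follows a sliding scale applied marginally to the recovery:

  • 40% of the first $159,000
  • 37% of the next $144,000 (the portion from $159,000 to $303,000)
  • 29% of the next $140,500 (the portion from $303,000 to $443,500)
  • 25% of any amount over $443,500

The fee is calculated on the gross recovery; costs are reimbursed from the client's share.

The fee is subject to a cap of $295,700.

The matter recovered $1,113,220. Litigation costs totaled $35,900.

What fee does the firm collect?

Fee base is the gross recovery, $1,113,220; costs are reimbursed separately.
First $159,000 at 40% = $63,600.00
Next $144,000 at 37% = $53,280.00
Next $140,500 at 29% = $40,745.00
Remaining $669,720 at 25% = $167,430.00
Fee: $63,600.00 + $53,280.00 + $40,745.00 + $167,430.00 = $325,055.00
$325,055.00 exceeds the $295,700 cap, so the fee is capped at $295,700.00.

$295,700.00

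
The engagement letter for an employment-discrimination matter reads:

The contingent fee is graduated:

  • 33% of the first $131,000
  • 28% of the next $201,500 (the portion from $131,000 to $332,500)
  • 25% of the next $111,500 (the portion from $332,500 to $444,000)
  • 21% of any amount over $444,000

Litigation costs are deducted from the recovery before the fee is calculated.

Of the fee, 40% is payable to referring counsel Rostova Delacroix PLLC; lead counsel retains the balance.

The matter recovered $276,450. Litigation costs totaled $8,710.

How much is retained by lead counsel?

Fee base (net of costs): $276,450 − $8,710 = $267,740
First $131,000 at 33% = $43,230.00
Remaining $136,740 at 28% = $38,287.20
Fee: $43,230.00 + $38,287.20 = $81,517.20
Referral share: 40% of $81,517.20 = $32,606.88; lead counsel retains $81,517.20 − $32,606.88 = $48,910.32.

$48,910.32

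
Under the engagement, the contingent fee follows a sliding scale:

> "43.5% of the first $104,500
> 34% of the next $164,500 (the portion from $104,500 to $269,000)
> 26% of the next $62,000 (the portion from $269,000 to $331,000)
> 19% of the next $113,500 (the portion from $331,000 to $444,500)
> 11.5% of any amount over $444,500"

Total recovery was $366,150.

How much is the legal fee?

$124,186.00

First $104,500 at 43.5% = $45,457.50
Next $164,500 at 34% = $55,930.00
Next $62,000 at 26% = $16,120.00
Remaining $35,150 at 19% = $6,678.50
Fee: $45,457.50 + $55,930.00 + $16,120.00 + $6,678.50 = $124,186.00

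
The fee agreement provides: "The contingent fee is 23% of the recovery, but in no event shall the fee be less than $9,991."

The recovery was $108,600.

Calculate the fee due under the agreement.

$24,978.00

23% of $108,600 = $24,978.00
That exceeds the $9,991 minimum.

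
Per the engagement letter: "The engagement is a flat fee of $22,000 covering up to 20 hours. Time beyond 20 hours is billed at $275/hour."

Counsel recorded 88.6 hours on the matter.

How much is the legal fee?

$40,865.00

Flat fee: $22,000.00
Excess hours: 88.6 − 20 = 68.6
Overrun: 68.6 × $275 = $18,865.00
Total: $22,000.00 + $18,865.00 = $40,865.00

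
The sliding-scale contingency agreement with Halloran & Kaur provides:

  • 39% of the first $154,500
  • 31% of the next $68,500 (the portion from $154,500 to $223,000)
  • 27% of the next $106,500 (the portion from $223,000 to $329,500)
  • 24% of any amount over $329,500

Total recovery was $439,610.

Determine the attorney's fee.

First $154,500 at 39% = $60,255.00
Next $68,500 at 31% = $21,235.00
Next $106,500 at 27% = $28,755.00
Remaining $110,110 at 24% = $26,426.40
Fee: $60,255.00 + $21,235.00 + $28,755.00 + $26,426.40 = $136,671.40

$136,671.40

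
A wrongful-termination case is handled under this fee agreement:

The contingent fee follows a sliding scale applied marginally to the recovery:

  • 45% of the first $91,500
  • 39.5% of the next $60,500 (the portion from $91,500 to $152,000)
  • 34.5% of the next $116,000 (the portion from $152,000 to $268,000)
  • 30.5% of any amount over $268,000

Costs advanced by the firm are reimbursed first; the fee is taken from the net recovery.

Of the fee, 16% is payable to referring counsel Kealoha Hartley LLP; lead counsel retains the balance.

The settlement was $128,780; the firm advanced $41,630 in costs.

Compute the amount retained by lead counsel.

Fee base (net of costs): $128,780 − $41,630 = $87,150
First $87,150 at 45% = $39,217.50
Referral share: 16% of $39,217.50 = $6,274.80; lead counsel retains $39,217.50 − $6,274.80 = $32,942.70.

$32,942.70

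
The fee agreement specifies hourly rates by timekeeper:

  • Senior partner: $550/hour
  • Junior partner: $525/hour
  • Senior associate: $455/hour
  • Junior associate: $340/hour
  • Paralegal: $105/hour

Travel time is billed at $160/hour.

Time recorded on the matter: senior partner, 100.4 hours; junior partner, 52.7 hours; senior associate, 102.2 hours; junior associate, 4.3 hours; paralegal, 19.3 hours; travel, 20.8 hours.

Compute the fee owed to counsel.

Senior partner: 100.4 × $550 = $55,220.00
Junior partner: 52.7 × $525 = $27,667.50
Senior associate: 102.2 × $455 = $46,501.00
Junior associate: 4.3 × $340 = $1,462.00
Paralegal: 19.3 × $105 = $2,026.50
Subtotal: $55,220.00 + $27,667.50 + $46,501.00 + $1,462.00 + $2,026.50 = $132,877.00
Travel: 20.8 × $160 = $3,328.00
Total: $132,877.00 + $3,328.00 = $136,205.00

$136,205.00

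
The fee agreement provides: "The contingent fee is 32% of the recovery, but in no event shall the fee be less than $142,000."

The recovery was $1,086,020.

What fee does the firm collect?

32% of $1,086,020 = $347,526.40
That exceeds the $142,000 minimum.

$347,526.40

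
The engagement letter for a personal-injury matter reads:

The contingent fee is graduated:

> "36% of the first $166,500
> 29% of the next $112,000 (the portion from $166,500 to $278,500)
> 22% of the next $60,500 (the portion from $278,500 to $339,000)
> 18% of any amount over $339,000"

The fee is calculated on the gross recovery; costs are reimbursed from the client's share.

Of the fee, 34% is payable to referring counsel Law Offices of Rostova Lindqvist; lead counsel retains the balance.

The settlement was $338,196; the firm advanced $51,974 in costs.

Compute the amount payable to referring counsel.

Fee base is the gross recovery, $338,196; costs are reimbursed separately.
First $166,500 at 36% = $59,940.00
Next $112,000 at 29% = $32,480.00
Remaining $59,696 at 22% = $13,133.12
Fee: $59,940.00 + $32,480.00 + $13,133.12 = $105,553.12
Referral share: 34% of $105,553.12 = $35,888.06; lead counsel retains $105,553.12 − $35,888.06 = $69,665.06.

$35,888.06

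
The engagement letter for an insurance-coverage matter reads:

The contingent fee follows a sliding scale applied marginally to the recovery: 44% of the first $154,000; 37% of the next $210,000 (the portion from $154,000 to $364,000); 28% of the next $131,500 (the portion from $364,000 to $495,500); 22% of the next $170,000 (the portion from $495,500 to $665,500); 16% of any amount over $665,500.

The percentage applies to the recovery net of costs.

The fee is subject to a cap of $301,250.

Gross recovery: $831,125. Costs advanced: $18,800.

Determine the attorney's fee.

$243,172.00

Fee base (net of costs): $831,125 − $18,800 = $812,325
First $154,000 at 44% = $67,760.00
Next $210,000 at 37% = $77,700.00
Next $131,500 at 28% = $36,820.00
Next $170,000 at 22% = $37,400.00
Remaining $146,825 at 16% = $23,492.00
Fee: $67,760.00 + $77,700.00 + $36,820.00 + $37,400.00 + $23,492.00 = $243,172.00
$243,172.00 is under the $301,250 cap.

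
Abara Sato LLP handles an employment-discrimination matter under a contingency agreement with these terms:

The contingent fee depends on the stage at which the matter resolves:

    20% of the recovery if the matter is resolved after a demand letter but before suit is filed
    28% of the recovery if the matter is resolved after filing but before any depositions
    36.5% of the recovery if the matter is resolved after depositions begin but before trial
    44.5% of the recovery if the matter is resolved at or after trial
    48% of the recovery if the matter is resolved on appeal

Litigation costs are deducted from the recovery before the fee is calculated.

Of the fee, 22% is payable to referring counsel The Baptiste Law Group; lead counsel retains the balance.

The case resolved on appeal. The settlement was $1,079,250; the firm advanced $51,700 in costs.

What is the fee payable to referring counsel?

Fee base (net of costs): $1,079,250 − $51,700 = $1,027,550
The matter resolved on appeal, so the 48% rate applies.
$1,027,550 × 48% = $493,224.00
Referral share: 22% of $493,224.00 = $108,509.28; lead counsel retains $493,224.00 − $108,509.28 = $384,714.72.

$108,509.28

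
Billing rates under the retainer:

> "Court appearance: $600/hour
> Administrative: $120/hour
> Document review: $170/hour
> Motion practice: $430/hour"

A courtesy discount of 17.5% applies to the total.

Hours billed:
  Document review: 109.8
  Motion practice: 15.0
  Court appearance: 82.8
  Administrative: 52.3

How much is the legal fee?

Court appearance: 82.8 × $600 = $49,680.00
Administrative: 52.3 × $120 = $6,276.00
Document review: 109.8 × $170 = $18,666.00
Motion practice: 15.0 × $430 = $6,450.00
Subtotal: $81,072.00
Less 17.5% discount: −$14,187.60
Total: $81,072.00 − $14,187.60 = $66,884.40

$66,884.40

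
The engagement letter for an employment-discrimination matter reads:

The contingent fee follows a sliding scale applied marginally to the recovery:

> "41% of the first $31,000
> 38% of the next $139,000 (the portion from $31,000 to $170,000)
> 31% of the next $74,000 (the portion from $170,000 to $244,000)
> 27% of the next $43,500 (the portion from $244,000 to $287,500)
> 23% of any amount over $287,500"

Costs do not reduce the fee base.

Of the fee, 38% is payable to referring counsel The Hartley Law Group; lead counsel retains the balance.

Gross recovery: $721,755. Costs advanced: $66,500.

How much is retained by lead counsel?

Fee base is the gross recovery, $721,755; costs are reimbursed separately.
First $31,000 at 41% = $12,710.00
Next $139,000 at 38% = $52,820.00
Next $74,000 at 31% = $22,940.00
Next $43,500 at 27% = $11,745.00
Remaining $434,255 at 23% = $99,878.65
Fee: $12,710.00 + $52,820.00 + $22,940.00 + $11,745.00 + $99,878.65 = $200,093.65
Referral share: 38% of $200,093.65 = $76,035.59; lead counsel retains $200,093.65 − $76,035.59 = $124,058.06.

$124,058.06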